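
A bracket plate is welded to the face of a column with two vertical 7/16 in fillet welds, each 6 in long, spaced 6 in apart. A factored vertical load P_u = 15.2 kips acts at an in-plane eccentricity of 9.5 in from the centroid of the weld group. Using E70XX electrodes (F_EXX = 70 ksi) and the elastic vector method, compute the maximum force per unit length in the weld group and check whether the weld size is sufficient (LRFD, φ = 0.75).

Total weld length L_w = 12 in. Treat welds as unit-width lines.
Polar moment about centroid: J = 2[d³/12 + d(b/2)²] = 2[6³/12 + 6×3²] = 144 in³.
Direct shear f_v = P/L_w = 15.2 / 12 = 1.267 kip/in (vertical).
Torsion M = P·e = 15.2 × 9.5 = 144.4 kip·in.
Critical point at (x, y) = (3, 3) from centroid. f_tx = M·y/J = 3.008 kip/in; f_ty = M·x/J = 3.008 kip/in.
Resultant f_max = √[f_tx² + (f_v + f_ty)²] = √[3.008² + (1.267 + 3.008)²] = 5.227 kip/in.
Capacity per unit length: φr_n = 0.75 × 0.6 × 70 × (0.707 × 0.4375) = 9.743 kip/in.
5.227 ≤ 9.743 → adequate.

f_max ≈ 5.23 kip/in; adequate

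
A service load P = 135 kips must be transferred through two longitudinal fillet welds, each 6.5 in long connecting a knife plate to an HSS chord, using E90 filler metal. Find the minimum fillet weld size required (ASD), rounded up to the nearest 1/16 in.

E90XX → F_EXX = 90 ksi.
Total weld length L = 13 in.
Required throat t_e = P × Ω / (0.6 F_EXX × L) = 135 × 2.0 / (0.6 × 90 × 13) = 0.3846 in.
Required leg w = t_e / 0.707 = 0.544 in → use 9/16 in.

w = 9/16 in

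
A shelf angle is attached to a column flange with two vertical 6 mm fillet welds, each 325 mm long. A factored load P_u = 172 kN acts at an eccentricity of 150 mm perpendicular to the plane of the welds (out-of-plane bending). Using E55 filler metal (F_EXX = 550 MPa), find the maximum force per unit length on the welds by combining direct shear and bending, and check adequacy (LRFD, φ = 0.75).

L_w = 2 × 325 = 650 mm; section modulus (unit throat) S = 2 × L²/6 = 35210 mm².
Direct shear f_v = P/L_w = 172×10³/650 = 264.6 N/mm.
Moment M = P × e = 172×10³ × 150 = 25800000 N·mm; bending f_b = M/S = 732.8 N/mm.
f_max = √(f_v² + f_b²) = √(264.6² + 732.8²) = 779.1 N/mm.
φr_n = 0.75 × 0.6 × 550 × (0.707 × 6) = 1050 N/mm → adequate.

f_max ≈ 779 N/mm; adequate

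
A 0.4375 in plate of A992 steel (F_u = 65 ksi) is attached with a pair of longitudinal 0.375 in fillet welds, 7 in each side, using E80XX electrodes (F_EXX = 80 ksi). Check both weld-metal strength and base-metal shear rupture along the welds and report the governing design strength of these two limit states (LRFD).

t_e = 0.707 × 0.375 = 0.2651 in; L = 14 in.
Weld metal: φR_n = 0.75 × 0.6 × 80 × 0.2651 × 14 = 133.6 kips.
Base metal (shear rupture): φR_n = 0.75 × 0.6 × 65 × 0.4375 × 14 = 179.2 kips.
Governing: weld metal.

φR_n ≈ 134 kips (weld metal governs)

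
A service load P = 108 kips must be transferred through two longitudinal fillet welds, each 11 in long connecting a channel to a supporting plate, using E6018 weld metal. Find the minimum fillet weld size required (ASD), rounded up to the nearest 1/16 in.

w = 7/16 in

E60XX → F_EXX = 60 ksi.
Total weld length L = 22 in.
Required throat t_e = P × Ω / (0.6 F_EXX × L) = 108 × 2.0 / (0.6 × 60 × 22) = 0.2727 in.
Required leg w = t_e / 0.707 = 0.3858 in → use 7/16 in.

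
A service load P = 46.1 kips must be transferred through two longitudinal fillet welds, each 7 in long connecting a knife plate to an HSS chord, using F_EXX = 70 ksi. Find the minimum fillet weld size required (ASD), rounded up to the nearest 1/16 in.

w = 1/4 in

Total weld length L = 14 in.
Required throat t_e = P × Ω / (0.6 F_EXX × L) = 46.1 × 2.0 / (0.6 × 70 × 14) = 0.1568 in.
Required leg w = t_e / 0.707 = 0.2218 in → use 1/4 in.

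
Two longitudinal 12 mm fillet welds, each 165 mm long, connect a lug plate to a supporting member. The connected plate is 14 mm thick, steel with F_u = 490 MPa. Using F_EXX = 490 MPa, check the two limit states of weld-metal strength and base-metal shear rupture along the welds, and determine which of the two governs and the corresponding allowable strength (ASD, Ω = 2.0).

t_e = 0.707 × 12 = 8.484 mm; L = 330 mm.
Weld metal: R_n/Ω = (1/2.0) × 0.6 × 490 × 8.484 × 330 × 10⁻³ = 411.6 kN.
Base metal (shear rupture): R_n/Ω = (1/2.0) × 0.6 × 490 × 14 × 330 × 10⁻³ = 679.1 kN.
Governing: weld metal.

R_n/Ω ≈ 412 kN (weld metal governs)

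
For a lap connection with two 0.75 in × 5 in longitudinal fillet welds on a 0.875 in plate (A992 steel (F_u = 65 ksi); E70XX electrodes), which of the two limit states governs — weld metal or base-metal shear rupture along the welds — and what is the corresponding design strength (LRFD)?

φR_n ≈ 167 kips (weld metal governs)

E70XX → F_EXX = 70 ksi.
t_e = 0.707 × 0.75 = 0.5302 in; L = 10 in.
Weld metal: φR_n = 0.75 × 0.6 × 70 × 0.5302 × 10 = 167 kips.
Base metal (shear rupture): φR_n = 0.75 × 0.6 × 65 × 0.875 × 10 = 255.9 kips.
Governing: weld metal.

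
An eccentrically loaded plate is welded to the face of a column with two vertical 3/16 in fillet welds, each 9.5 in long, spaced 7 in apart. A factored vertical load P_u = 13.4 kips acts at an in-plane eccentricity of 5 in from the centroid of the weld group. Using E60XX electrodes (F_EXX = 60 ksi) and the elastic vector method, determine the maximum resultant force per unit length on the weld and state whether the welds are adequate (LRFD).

f_max ≈ 1.58 kip/in; adequate

Total weld length L_w = 19 in. Treat welds as unit-width lines.
Polar moment about centroid: J = 2[d³/12 + d(b/2)²] = 2[9.5³/12 + 9.5×3.5²] = 375.6 in³.
Direct shear f_v = P/L_w = 13.4 / 19 = 0.7053 kip/in (vertical).
Torsion M = P·e = 13.4 × 5 = 67 kip·in.
Critical point at (x, y) = (3.5, 4.75) from centroid. f_tx = M·y/J = 0.8472 kip/in; f_ty = M·x/J = 0.6243 kip/in.
Resultant f_max = √[f_tx² + (f_v + f_ty)²] = √[0.8472² + (0.7053 + 0.6243)²] = 1.577 kip/in.
Capacity per unit length: φr_n = 0.75 × 0.6 × 60 × (0.707 × 0.1875) = 3.579 kip/in.
1.577 ≤ 3.579 → adequate.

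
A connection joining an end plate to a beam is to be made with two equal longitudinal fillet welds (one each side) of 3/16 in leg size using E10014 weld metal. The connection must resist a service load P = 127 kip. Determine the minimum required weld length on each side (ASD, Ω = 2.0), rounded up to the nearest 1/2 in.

L = 16 in on each side

E100XX → F_EXX = 100 ksi.
Throat t_e = 0.707 × 0.1875 = 0.1326 in.
r_n/Ω = (0.6 × 100 × 0.1326) / 2.0 = 3.977 kip/in.
L_req = P / (r_n/Ω) = 127 / 3.977 = 31.93 in total.
Per side: 31.93 / 2 = 15.97 in.
Round up → use L = 16 in on each side.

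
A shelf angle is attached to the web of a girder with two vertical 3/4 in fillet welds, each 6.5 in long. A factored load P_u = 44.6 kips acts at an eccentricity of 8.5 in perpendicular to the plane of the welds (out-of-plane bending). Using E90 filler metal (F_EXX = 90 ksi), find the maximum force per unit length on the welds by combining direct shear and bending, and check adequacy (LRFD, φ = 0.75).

L_w = 2 × 6.5 = 13 in; section modulus (unit throat) S = 2 × L²/6 = 14.08 in².
Direct shear f_v = P/L_w = 44.6/13 = 3.431 kip/in.
Moment M = P × e = 44.6 × 8.5 = 379.1 kip·in; bending f_b = M/S = 26.92 kip/in.
f_max = √(f_v² + f_b²) = √(3.431² + 26.92²) = 27.14 kip/in.
φr_n = 0.75 × 0.6 × 90 × (0.707 × 0.75) = 21.48 kip/in → NOT adequate.

f_max ≈ 27.1 kip/in; NOT adequate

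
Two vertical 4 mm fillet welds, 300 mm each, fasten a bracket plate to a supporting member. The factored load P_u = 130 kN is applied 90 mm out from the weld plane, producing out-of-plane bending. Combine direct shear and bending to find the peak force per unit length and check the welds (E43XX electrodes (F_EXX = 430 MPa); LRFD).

L_w = 2 × 300 = 600 mm; section modulus (unit throat) S = 2 × L²/6 = 30000 mm².
Direct shear f_v = P/L_w = 130×10³/600 = 216.7 N/mm.
Moment M = P × e = 130×10³ × 90 = 11700000 N·mm; bending f_b = M/S = 390 N/mm.
f_max = √(f_v² + f_b²) = √(216.7² + 390²) = 446.1 N/mm.
φr_n = 0.75 × 0.6 × 430 × (0.707 × 4) = 547.2 N/mm → adequate.

f_max ≈ 446 N/mm; adequate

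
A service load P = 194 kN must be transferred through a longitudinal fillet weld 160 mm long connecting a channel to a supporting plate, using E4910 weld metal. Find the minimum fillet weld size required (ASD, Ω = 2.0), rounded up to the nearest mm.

E49XX → F_EXX = 490 MPa.
Total weld length L = 160 mm.
Required throat t_e = P × Ω / (0.6 F_EXX × L) = 194 × 2.0 / (0.6 × 490 × 160 × 10⁻³) = 8.248 mm.
Required leg w = t_e / 0.707 = 11.67 mm → use 12 mm.

w = 12 mm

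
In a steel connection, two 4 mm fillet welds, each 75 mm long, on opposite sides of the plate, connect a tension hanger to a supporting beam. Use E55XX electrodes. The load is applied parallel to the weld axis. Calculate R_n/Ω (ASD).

E55XX → F_EXX = 550 MPa.
Effective throat t_e = 0.707 × 4 = 2.828 mm.
Total length L = 150 mm; A_we = 2.828 × 150 = 424.2 mm².
F_nw = 0.6 F_EXX = 0.6 × 550 = 330 MPa.
R_n = 330 × 424.2 × 10⁻³ = 140 kN; R_n/Ω = 140/2.0 = 69.99 kN.

R_n/Ω ≈ 70 kN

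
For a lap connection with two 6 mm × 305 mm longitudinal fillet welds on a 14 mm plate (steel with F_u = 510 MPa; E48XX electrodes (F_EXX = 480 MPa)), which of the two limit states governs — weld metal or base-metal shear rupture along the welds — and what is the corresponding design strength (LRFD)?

t_e = 0.707 × 6 = 4.242 mm; L = 610 mm.
Weld metal: φR_n = 0.75 × 0.6 × 480 × 4.242 × 610 × 10⁻³ = 558.9 kN.
Base metal (shear rupture): φR_n = 0.75 × 0.6 × 510 × 14 × 610 × 10⁻³ = 1960 kN.
Governing: weld metal.

φR_n ≈ 559 kN (weld metal governs)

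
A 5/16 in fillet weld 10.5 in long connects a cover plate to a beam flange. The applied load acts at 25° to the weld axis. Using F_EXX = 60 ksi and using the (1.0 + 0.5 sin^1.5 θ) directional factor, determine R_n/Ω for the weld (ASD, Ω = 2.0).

R_n/Ω ≈ 47.5 kips

t_e = 0.707 × 0.3125 = 0.2209 in; A_we = 0.2209 × 10.5 = 2.32 in².
Directional factor: 1.0 + 0.5 sin^1.5(25°) = 1.137.
F_nw = 0.6 × 60 × 1.137 = 40.95 ksi.
R_n/Ω = (40.95 × 2.32) / 2.0 = 47.49 kips.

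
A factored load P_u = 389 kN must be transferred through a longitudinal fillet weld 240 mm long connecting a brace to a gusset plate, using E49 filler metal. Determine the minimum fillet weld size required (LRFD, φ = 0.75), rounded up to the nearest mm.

E49XX → F_EXX = 490 MPa.
Total weld length L = 240 mm.
Required throat t_e = P_u / (φ × 0.6 F_EXX × L) = 389 / (0.75 × 0.6 × 490 × 240 × 10⁻³) = 7.351 mm.
Required leg w = t_e / 0.707 = 10.4 mm → use 11 mm.

w = 11 mm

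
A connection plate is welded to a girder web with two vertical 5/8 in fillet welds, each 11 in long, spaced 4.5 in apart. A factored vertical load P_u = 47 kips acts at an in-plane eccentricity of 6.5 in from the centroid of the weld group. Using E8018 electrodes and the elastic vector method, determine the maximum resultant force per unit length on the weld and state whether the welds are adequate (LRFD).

f_max ≈ 6.56 kip/in; adequate

E80XX → F_EXX = 80 ksi.
Total weld length L_w = 22 in. Treat welds as unit-width lines.
Polar moment about centroid: J = 2[d³/12 + d(b/2)²] = 2[11³/12 + 11×2.25²] = 333.2 in³.
Direct shear f_v = P/L_w = 47 / 22 = 2.136 kip/in (vertical).
Torsion M = P·e = 47 × 6.5 = 305.5 kip·in.
Critical point at (x, y) = (2.25, 5.5) from centroid. f_tx = M·y/J = 5.043 kip/in; f_ty = M·x/J = 2.063 kip/in.
Resultant f_max = √[f_tx² + (f_v + f_ty)²] = √[5.043² + (2.136 + 2.063)²] = 6.562 kip/in.
Capacity per unit length: φr_n = 0.75 × 0.6 × 80 × (0.707 × 0.625) = 15.91 kip/in.
6.562 ≤ 15.91 → adequate.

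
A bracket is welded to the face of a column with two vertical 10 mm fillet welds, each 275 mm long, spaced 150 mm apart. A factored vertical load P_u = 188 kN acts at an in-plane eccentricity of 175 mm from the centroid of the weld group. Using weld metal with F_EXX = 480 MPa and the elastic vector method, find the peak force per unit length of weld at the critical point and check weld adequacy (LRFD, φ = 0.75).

Total weld length L_w = 550 mm. Treat welds as unit-width lines.
Polar moment about centroid: J = 2[d³/12 + d(b/2)²] = 2[275³/12 + 275×75²] = 6560000 mm³.
Direct shear f_v = P/L_w = 188×10³ / 550 = 341.8 N/mm (vertical).
Torsion M = P·e = 188×10³ × 175 = 32900000 N·mm.
Critical point at (x, y) = (75, 137.5) from centroid. f_tx = M·y/J = 689.6 N/mm; f_ty = M·x/J = 376.1 N/mm.
Resultant f_max = √[f_tx² + (f_v + f_ty)²] = √[689.6² + (341.8 + 376.1)²] = 995.5 N/mm.
Capacity per unit length: φr_n = 0.75 × 0.6 × 480 × (0.707 × 10) = 1527 N/mm.
995.5 ≤ 1527 → adequate.

f_max ≈ 996 N/mm; adequate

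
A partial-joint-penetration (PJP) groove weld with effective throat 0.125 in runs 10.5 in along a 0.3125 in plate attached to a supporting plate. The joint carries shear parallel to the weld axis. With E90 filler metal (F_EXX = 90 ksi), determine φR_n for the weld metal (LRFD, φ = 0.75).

φR_n ≈ 53.2 kip

Effective throat (given) t_e = 0.125 in.
A_we = 0.125 × 10.5 = 1.312 in².
F_nw = 0.6 F_EXX = 54 ksi.
φR_n = 0.75 × 54 × 1.312 = 53.16 kip.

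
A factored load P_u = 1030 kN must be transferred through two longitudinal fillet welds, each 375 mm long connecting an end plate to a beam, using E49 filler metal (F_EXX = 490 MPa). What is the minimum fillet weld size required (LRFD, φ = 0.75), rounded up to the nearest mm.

Total weld length L = 750 mm.
Required throat t_e = P_u / (φ × 0.6 F_EXX × L) = 1030 / (0.75 × 0.6 × 490 × 750 × 10⁻³) = 6.228 mm.
Required leg w = t_e / 0.707 = 8.809 mm → use 9 mm.

w = 9 mm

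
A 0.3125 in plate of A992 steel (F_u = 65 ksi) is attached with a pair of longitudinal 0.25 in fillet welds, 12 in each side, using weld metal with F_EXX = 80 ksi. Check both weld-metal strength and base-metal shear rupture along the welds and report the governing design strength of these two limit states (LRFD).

t_e = 0.707 × 0.25 = 0.1767 in; L = 24 in.
Weld metal: φR_n = 0.75 × 0.6 × 80 × 0.1767 × 24 = 152.7 kips.
Base metal (shear rupture): φR_n = 0.75 × 0.6 × 65 × 0.3125 × 24 = 219.4 kips.
Governing: weld metal.

φR_n ≈ 153 kips (weld metal governs)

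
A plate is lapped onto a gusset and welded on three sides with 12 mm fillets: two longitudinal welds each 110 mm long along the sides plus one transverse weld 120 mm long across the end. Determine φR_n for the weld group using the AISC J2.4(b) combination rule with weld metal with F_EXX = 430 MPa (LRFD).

φR_n ≈ 602 kN

t_e = 0.707 × 12 = 8.484 mm.
R_nwl = 0.6 × 430 × 8.484 × 220 × 10⁻³ = 481.6 kN (longitudinal, 2 welds).
R_nwt = 0.6 × 430 × 8.484 × 120 × 10⁻³ = 262.7 kN (transverse, base value).
(i) R_nwl + R_nwt = 744.2 kN; (ii) 0.85 R_nwl + 1.5 R_nwt = 803.3 kN.
R_n = max = 803.3 kN [governs: (ii)]; φR_n = 602.5 kN.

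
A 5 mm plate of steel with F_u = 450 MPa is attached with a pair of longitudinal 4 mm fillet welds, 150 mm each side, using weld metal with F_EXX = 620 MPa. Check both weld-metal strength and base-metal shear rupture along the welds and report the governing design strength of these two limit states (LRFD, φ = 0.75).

φR_n ≈ 237 kN (weld metal governs)

t_e = 0.707 × 4 = 2.828 mm; L = 300 mm.
Weld metal: φR_n = 0.75 × 0.6 × 620 × 2.828 × 300 × 10⁻³ = 236.7 kN.
Base metal (shear rupture): φR_n = 0.75 × 0.6 × 450 × 5 × 300 × 10⁻³ = 303.8 kN.
Governing: weld metal.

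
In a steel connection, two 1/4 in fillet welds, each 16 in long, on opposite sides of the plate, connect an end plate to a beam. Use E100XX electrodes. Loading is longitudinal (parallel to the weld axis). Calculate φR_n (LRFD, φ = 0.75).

φR_n ≈ 255 kip

E100XX → F_EXX = 100 ksi.
Effective throat t_e = 0.707 × 0.25 = 0.1767 in.
Total length L = 32 in; A_we = 0.1767 × 32 = 5.656 in².
F_nw = 0.6 F_EXX = 0.6 × 100 = 60 ksi.
φR_n = 0.75 × 60 × 5.656 = 254.5 kip.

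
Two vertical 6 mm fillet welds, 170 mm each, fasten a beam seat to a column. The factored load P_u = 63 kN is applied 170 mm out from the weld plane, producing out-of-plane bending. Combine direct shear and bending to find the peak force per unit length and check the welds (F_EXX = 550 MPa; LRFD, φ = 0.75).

L_w = 2 × 170 = 340 mm; section modulus (unit throat) S = 2 × L²/6 = 9633 mm².
Direct shear f_v = P/L_w = 63×10³/340 = 185.3 N/mm.
Moment M = P × e = 63×10³ × 170 = 10710000 N·mm; bending f_b = M/S = 1112 N/mm.
f_max = √(f_v² + f_b²) = √(185.3² + 1112²) = 1127 N/mm.
φr_n = 0.75 × 0.6 × 550 × (0.707 × 6) = 1050 N/mm → NOT adequate.

f_max ≈ 1130 N/mm; NOT adequate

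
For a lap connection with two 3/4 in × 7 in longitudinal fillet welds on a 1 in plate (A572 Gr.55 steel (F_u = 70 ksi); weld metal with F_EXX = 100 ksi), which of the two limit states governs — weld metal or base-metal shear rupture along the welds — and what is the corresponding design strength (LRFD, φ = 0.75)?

φR_n ≈ 334 kip (weld metal governs)

t_e = 0.707 × 0.75 = 0.5302 in; L = 14 in.
Weld metal: φR_n = 0.75 × 0.6 × 100 × 0.5302 × 14 = 334.1 kip.
Base metal (shear rupture): φR_n = 0.75 × 0.6 × 70 × 1 × 14 = 441 kip.
Governing: weld metal.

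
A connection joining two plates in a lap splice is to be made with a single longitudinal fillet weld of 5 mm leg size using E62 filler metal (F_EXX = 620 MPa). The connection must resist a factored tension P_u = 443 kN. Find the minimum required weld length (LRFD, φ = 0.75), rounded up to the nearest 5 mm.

L = 450 mm

Throat t_e = 0.707 × 5 = 3.535 mm.
φr_n = 0.75 × 0.6 × 620 × 3.535 × 10⁻³ = 0.9863 kN/mm.
L_req = P_u / φr_n = 443 / 0.9863 = 449.2 mm total.
Round up → use L = 450 mm.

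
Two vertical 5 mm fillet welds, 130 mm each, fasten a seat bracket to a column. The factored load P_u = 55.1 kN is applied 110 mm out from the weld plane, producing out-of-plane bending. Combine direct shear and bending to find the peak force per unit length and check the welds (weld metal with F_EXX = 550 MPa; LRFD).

f_max ≈ 1100 N/mm; NOT adequate

L_w = 2 × 130 = 260 mm; section modulus (unit throat) S = 2 × L²/6 = 5633 mm².
Direct shear f_v = P/L_w = 55.1×10³/260 = 211.9 N/mm.
Moment M = P × e = 55.1×10³ × 110 = 6061000 N·mm; bending f_b = M/S = 1076 N/mm.
f_max = √(f_v² + f_b²) = √(211.9² + 1076²) = 1097 N/mm.
φr_n = 0.75 × 0.6 × 550 × (0.707 × 5) = 874.9 N/mm → NOT adequate.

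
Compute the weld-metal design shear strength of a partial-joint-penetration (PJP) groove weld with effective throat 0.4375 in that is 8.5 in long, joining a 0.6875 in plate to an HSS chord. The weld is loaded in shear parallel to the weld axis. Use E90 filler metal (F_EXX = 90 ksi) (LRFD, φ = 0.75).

φR_n ≈ 151 kip

Effective throat (given) t_e = 0.4375 in.
A_we = 0.4375 × 8.5 = 3.719 in².
F_nw = 0.6 F_EXX = 54 ksi.
φR_n = 0.75 × 54 × 3.719 = 150.6 kip.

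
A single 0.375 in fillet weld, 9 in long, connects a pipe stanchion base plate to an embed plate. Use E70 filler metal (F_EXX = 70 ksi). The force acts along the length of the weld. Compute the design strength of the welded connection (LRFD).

Effective throat t_e = 0.707 × 0.375 = 0.2651 in.
Total length L = 9 in; A_we = 0.2651 × 9 = 2.386 in².
F_nw = 0.6 F_EXX = 0.6 × 70 = 42 ksi.
φR_n = 0.75 × 42 × 2.386 = 75.16 kip.

φR_n ≈ 75.2 kip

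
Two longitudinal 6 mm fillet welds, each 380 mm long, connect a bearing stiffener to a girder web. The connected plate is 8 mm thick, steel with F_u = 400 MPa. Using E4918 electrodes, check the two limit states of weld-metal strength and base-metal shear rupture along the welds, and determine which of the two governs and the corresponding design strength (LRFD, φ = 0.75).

E49XX → F_EXX = 490 MPa.
t_e = 0.707 × 6 = 4.242 mm; L = 760 mm.
Weld metal: φR_n = 0.75 × 0.6 × 490 × 4.242 × 760 × 10⁻³ = 710.9 kN.
Base metal (shear rupture): φR_n = 0.75 × 0.6 × 400 × 8 × 760 × 10⁻³ = 1094 kN.
Governing: weld metal.

φR_n ≈ 711 kN (weld metal governs)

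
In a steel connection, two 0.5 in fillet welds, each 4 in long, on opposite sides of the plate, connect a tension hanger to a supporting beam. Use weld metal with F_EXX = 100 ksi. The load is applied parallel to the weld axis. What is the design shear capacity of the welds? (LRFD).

φR_n ≈ 127 kip

Effective throat t_e = 0.707 × 0.5 = 0.3535 in.
Total length L = 8 in; A_we = 0.3535 × 8 = 2.828 in².
F_nw = 0.6 F_EXX = 0.6 × 100 = 60 ksi.
φR_n = 0.75 × 60 × 2.828 = 127.3 kip.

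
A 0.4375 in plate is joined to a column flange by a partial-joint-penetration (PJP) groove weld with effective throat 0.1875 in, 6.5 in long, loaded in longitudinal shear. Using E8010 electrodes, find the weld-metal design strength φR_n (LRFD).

E80XX → F_EXX = 80 ksi.
Effective throat (given) t_e = 0.1875 in.
A_we = 0.1875 × 6.5 = 1.219 in².
F_nw = 0.6 F_EXX = 48 ksi.
φR_n = 0.75 × 48 × 1.219 = 43.88 kips.

φR_n ≈ 43.9 kips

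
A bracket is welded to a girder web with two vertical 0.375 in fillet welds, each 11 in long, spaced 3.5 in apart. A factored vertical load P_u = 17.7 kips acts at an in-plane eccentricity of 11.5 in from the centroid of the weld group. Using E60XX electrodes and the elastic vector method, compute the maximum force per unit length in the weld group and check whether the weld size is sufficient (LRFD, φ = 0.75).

f_max ≈ 4.37 kip/in; adequate

E60XX → F_EXX = 60 ksi.
Total weld length L_w = 22 in. Treat welds as unit-width lines.
Polar moment about centroid: J = 2[d³/12 + d(b/2)²] = 2[11³/12 + 11×1.75²] = 289.2 in³.
Direct shear f_v = P/L_w = 17.7 / 22 = 0.8045 kip/in (vertical).
Torsion M = P·e = 17.7 × 11.5 = 203.55 kip·in.
Critical point at (x, y) = (1.75, 5.5) from centroid. f_tx = M·y/J = 3.871 kip/in; f_ty = M·x/J = 1.232 kip/in.
Resultant f_max = √[f_tx² + (f_v + f_ty)²] = √[3.871² + (0.8045 + 1.232)²] = 4.374 kip/in.
Capacity per unit length: φr_n = 0.75 × 0.6 × 60 × (0.707 × 0.375) = 7.158 kip/in.
4.374 ≤ 7.158 → adequate.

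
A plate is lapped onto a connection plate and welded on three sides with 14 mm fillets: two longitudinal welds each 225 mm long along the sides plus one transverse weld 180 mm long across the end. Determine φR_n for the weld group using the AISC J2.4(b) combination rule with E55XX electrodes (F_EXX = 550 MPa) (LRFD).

φR_n ≈ 1600 kN

t_e = 0.707 × 14 = 9.898 mm.
R_nwl = 0.6 × 550 × 9.898 × 450 × 10⁻³ = 1470 kN (longitudinal, 2 welds).
R_nwt = 0.6 × 550 × 9.898 × 180 × 10⁻³ = 587.9 kN (transverse, base value).
(i) R_nwl + R_nwt = 2058 kN; (ii) 0.85 R_nwl + 1.5 R_nwt = 2131 kN.
R_n = max = 2131 kN [governs: (ii)]; φR_n = 1598 kN.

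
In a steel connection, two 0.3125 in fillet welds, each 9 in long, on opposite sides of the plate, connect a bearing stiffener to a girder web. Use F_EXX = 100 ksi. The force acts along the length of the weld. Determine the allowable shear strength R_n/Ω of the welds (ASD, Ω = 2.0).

Effective throat t_e = 0.707 × 0.3125 = 0.2209 in.
Total length L = 18 in; A_we = 0.2209 × 18 = 3.977 in².
F_nw = 0.6 F_EXX = 0.6 × 100 = 60 ksi.
R_n = 60 × 3.977 = 238.6 kip; R_n/Ω = 238.6/2.0 = 119.3 kip.

R_n/Ω ≈ 119 kip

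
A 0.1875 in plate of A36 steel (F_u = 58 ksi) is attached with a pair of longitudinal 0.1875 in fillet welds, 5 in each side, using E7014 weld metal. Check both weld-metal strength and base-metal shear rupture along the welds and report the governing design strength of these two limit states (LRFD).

φR_n ≈ 41.8 kip (weld metal governs)

E70XX → F_EXX = 70 ksi.
t_e = 0.707 × 0.1875 = 0.1326 in; L = 10 in.
Weld metal: φR_n = 0.75 × 0.6 × 70 × 0.1326 × 10 = 41.76 kip.
Base metal (shear rupture): φR_n = 0.75 × 0.6 × 58 × 0.1875 × 10 = 48.94 kip.
Governing: weld metal.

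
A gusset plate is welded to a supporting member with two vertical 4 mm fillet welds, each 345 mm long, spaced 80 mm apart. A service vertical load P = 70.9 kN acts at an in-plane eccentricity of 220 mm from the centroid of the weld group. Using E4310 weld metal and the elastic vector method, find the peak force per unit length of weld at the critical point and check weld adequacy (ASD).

E43XX → F_EXX = 430 MPa.
Total weld length L_w = 690 mm. Treat welds as unit-width lines.
Polar moment about centroid: J = 2[d³/12 + d(b/2)²] = 2[345³/12 + 345×40²] = 7948000 mm³.
Direct shear f_v = P/L_w = 70.9×10³ / 690 = 102.8 N/mm (vertical).
Torsion M = P·e = 70.9×10³ × 220 = 15598000 N·mm.
Critical point at (x, y) = (40, 172.5) from centroid. f_tx = M·y/J = 338.5 N/mm; f_ty = M·x/J = 78.5 N/mm.
Resultant f_max = √[f_tx² + (f_v + f_ty)²] = √[338.5² + (102.8 + 78.5)²] = 384 N/mm.
Capacity per unit length: r_n/Ω = (1/2.0) × 0.6 × 430 × (0.707 × 4) = 364.8 N/mm.
384 > 364.8 → NOT adequate.

f_max ≈ 384 N/mm; NOT adequate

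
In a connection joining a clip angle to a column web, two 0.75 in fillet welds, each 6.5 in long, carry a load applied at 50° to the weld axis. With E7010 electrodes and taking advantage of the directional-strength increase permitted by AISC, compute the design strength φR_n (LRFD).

φR_n ≈ 290 kips

E70XX → F_EXX = 70 ksi.
t_e = 0.707 × 0.75 = 0.5302 in; A_we = 0.5302 × 13 = 6.893 in².
Directional factor: 1.0 + 0.5 sin^1.5(50°) = 1.335.
F_nw = 0.6 × 70 × 1.335 = 56.08 ksi.
φR_n = 0.75 × 56.08 × 6.893 = 289.9 kips.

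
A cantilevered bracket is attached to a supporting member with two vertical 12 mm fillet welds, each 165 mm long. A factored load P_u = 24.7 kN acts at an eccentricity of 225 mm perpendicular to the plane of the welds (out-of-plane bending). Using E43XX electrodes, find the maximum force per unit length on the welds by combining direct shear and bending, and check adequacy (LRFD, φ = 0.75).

E43XX → F_EXX = 430 MPa.
L_w = 2 × 165 = 330 mm; section modulus (unit throat) S = 2 × L²/6 = 9075 mm².
Direct shear f_v = P/L_w = 24.7×10³/330 = 74.85 N/mm.
Moment M = P × e = 24.7×10³ × 225 = 5557500 N·mm; bending f_b = M/S = 612.4 N/mm.
f_max = √(f_v² + f_b²) = √(74.85² + 612.4²) = 617 N/mm.
φr_n = 0.75 × 0.6 × 430 × (0.707 × 12) = 1642 N/mm → adequate.

f_max ≈ 617 N/mm; adequate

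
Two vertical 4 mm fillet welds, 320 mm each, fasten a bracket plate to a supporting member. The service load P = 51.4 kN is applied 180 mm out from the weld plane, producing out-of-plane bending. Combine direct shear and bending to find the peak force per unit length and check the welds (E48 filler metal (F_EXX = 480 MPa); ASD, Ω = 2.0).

L_w = 2 × 320 = 640 mm; section modulus (unit throat) S = 2 × L²/6 = 34130 mm².
Direct shear f_v = P/L_w = 51.4×10³/640 = 80.31 N/mm.
Moment M = P × e = 51.4×10³ × 180 = 9252000 N·mm; bending f_b = M/S = 271.1 N/mm.
f_max = √(f_v² + f_b²) = √(80.31² + 271.1²) = 282.7 N/mm.
r_n/Ω = (1/2.0) × 0.6 × 480 × (0.707 × 4) = 407.2 N/mm → adequate.

f_max ≈ 283 N/mm; adequate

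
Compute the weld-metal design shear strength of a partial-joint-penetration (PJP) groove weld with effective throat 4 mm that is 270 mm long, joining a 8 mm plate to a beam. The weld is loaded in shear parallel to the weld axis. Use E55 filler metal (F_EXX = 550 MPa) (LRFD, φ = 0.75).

φR_n ≈ 267 kN

Effective throat (given) t_e = 4 mm.
A_we = 4 × 270 = 1080 mm².
F_nw = 0.6 F_EXX = 330 MPa.
φR_n = 0.75 × 330 × 1080 × 10⁻³ = 267.3 kN.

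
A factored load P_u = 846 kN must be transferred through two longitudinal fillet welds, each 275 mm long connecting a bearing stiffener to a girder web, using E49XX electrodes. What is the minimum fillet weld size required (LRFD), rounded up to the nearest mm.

w = 10 mm

E49XX → F_EXX = 490 MPa.
Total weld length L = 550 mm.
Required throat t_e = P_u / (φ × 0.6 F_EXX × L) = 846 / (0.75 × 0.6 × 490 × 550 × 10⁻³) = 6.976 mm.
Required leg w = t_e / 0.707 = 9.867 mm → use 10 mm.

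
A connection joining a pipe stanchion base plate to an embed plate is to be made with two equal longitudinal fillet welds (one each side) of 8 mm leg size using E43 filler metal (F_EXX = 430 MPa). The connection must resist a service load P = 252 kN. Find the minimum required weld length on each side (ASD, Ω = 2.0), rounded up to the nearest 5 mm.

L = 175 mm on each side

Throat t_e = 0.707 × 8 = 5.656 mm.
r_n/Ω = (0.6 × 430 × 5.656) / 2.0 = 729.6 N/mm = 0.7296 kN/mm.
L_req = P / (r_n/Ω) = 252 / 0.7296 = 345.4 mm total.
Per side: 345.4 / 2 = 172.7 mm.
Round up → use L = 175 mm on each side.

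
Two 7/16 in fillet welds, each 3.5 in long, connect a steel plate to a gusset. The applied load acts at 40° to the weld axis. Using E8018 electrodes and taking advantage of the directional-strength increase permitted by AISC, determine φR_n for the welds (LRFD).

E80XX → F_EXX = 80 ksi.
t_e = 0.707 × 0.4375 = 0.3093 in; A_we = 0.3093 × 7 = 2.165 in².
Directional factor: 1.0 + 0.5 sin^1.5(40°) = 1.258.
F_nw = 0.6 × 80 × 1.258 = 60.37 ksi.
φR_n = 0.75 × 60.37 × 2.165 = 98.03 kip.

φR_n ≈ 98 kip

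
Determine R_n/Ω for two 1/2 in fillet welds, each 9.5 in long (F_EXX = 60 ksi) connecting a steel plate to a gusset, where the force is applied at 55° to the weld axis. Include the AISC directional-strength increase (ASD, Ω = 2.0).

R_n/Ω ≈ 166 kip

t_e = 0.707 × 0.5 = 0.3535 in; A_we = 0.3535 × 19 = 6.716 in².
Directional factor: 1.0 + 0.5 sin^1.5(55°) = 1.371.
F_nw = 0.6 × 60 × 1.371 = 49.35 ksi.
R_n/Ω = (49.35 × 6.716) / 2.0 = 165.7 kip.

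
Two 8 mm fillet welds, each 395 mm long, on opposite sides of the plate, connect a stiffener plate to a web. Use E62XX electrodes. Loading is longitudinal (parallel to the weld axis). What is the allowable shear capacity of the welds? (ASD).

R_n/Ω ≈ 831 kN

E62XX → F_EXX = 620 MPa.
Effective throat t_e = 0.707 × 8 = 5.656 mm.
Total length L = 790 mm; A_we = 5.656 × 790 = 4468 mm².
F_nw = 0.6 F_EXX = 0.6 × 620 = 372 MPa.
R_n = 372 × 4468 × 10⁻³ = 1662 kN; R_n/Ω = 1662/2.0 = 831.1 kN.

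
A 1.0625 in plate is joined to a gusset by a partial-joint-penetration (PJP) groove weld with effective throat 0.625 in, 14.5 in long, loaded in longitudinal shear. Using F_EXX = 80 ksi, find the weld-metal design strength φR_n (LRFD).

Effective throat (given) t_e = 0.625 in.
A_we = 0.625 × 14.5 = 9.062 in².
F_nw = 0.6 F_EXX = 48 ksi.
φR_n = 0.75 × 48 × 9.062 = 326.2 kips.

φR_n ≈ 326 kips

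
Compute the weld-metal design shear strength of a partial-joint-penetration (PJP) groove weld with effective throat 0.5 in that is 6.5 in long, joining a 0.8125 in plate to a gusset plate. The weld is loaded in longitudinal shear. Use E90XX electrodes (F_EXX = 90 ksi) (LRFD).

φR_n ≈ 132 kips

Effective throat (given) t_e = 0.5 in.
A_we = 0.5 × 6.5 = 3.25 in².
F_nw = 0.6 F_EXX = 54 ksi.
φR_n = 0.75 × 54 × 3.25 = 131.6 kips.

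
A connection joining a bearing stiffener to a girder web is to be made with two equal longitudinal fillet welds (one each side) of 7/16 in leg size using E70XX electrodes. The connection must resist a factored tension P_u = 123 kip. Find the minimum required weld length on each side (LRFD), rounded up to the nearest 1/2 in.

E70XX → F_EXX = 70 ksi.
Throat t_e = 0.707 × 0.4375 = 0.3093 in.
φr_n = 0.75 × 0.6 × 70 × 0.3093 = 9.743 kip/in.
L_req = P_u / φr_n = 123 / 9.743 = 12.62 in total.
Per side: 12.62 / 2 = 6.312 in.
Round up → use L = 6.5 in on each side.

L = 6.5 in on each side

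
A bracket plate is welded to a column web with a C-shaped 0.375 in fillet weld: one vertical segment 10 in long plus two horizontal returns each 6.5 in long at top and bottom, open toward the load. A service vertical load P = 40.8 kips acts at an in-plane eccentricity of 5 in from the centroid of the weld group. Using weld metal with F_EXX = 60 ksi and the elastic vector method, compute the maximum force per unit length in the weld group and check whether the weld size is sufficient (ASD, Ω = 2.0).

f_max ≈ 4.13 kip/in; adequate

Total weld length L_w = 23 in. Treat welds as unit-width lines.
Centroid: x̄ = 2×6.5×3.25 / 23 = 1.837 in from the vertical weld.
Polar moment about centroid: J = I_x + I_y = [10³/12 + 2×6.5×5²] + [10×1.837² + 2(6.5³/12 + 6.5×1.413²)] = 513.8 in³.
Direct shear f_v = P/L_w = 40.8 / 23 = 1.774 kip/in (vertical).
Torsion M = P·e = 40.8 × 5 = 204 kip·in.
Critical point at (x, y) = (4.663, 5) from centroid. f_tx = M·y/J = 1.985 kip/in; f_ty = M·x/J = 1.851 kip/in.
Resultant f_max = √[f_tx² + (f_v + f_ty)²] = √[1.985² + (1.774 + 1.851)²] = 4.133 kip/in.
Capacity per unit length: r_n/Ω = (1/2.0) × 0.6 × 60 × (0.707 × 0.375) = 4.772 kip/in.
4.133 ≤ 4.772 → adequate.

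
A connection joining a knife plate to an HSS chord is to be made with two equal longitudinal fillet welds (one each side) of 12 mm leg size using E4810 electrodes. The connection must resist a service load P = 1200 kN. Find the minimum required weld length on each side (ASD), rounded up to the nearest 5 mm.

E48XX → F_EXX = 480 MPa.
Throat t_e = 0.707 × 12 = 8.484 mm.
r_n/Ω = (0.6 × 480 × 8.484) / 2.0 = 1222 N/mm = 1.222 kN/mm.
L_req = P / (r_n/Ω) = 1200 / 1.222 = 982.2 mm total.
Per side: 982.2 / 2 = 491.1 mm.
Round up → use L = 495 mm on each side.

L = 495 mm on each side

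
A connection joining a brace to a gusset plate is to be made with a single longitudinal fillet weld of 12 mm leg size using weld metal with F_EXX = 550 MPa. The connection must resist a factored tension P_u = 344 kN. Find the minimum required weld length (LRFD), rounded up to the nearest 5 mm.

Throat t_e = 0.707 × 12 = 8.484 mm.
φr_n = 0.75 × 0.6 × 550 × 8.484 × 10⁻³ = 2.1 kN/mm.
L_req = P_u / φr_n = 344 / 2.1 = 163.8 mm total.
Round up → use L = 165 mm.

L = 165 mm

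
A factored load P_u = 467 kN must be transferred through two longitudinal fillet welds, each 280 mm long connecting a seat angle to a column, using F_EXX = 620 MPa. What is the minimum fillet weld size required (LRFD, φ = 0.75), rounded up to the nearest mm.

Total weld length L = 560 mm.
Required throat t_e = P_u / (φ × 0.6 F_EXX × L) = 467 / (0.75 × 0.6 × 620 × 560 × 10⁻³) = 2.989 mm.
Required leg w = t_e / 0.707 = 4.228 mm → use 5 mm.

w = 5 mm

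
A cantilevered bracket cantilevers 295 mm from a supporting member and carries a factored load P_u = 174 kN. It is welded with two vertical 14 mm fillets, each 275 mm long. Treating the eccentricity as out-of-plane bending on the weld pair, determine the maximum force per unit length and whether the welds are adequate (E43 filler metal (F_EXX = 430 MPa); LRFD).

f_max ≈ 2060 N/mm; NOT adequate

L_w = 2 × 275 = 550 mm; section modulus (unit throat) S = 2 × L²/6 = 25210 mm².
Direct shear f_v = P/L_w = 174×10³/550 = 316.4 N/mm.
Moment M = P × e = 174×10³ × 295 = 51330000 N·mm; bending f_b = M/S = 2036 N/mm.
f_max = √(f_v² + f_b²) = √(316.4² + 2036²) = 2061 N/mm.
φr_n = 0.75 × 0.6 × 430 × (0.707 × 14) = 1915 N/mm → NOT adequate.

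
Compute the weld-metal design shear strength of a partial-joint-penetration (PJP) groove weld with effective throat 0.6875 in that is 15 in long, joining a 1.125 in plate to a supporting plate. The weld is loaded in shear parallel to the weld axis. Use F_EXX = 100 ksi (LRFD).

Effective throat (given) t_e = 0.6875 in.
A_we = 0.6875 × 15 = 10.31 in².
F_nw = 0.6 F_EXX = 60 ksi.
φR_n = 0.75 × 60 × 10.31 = 464.1 kips.

φR_n ≈ 464 kips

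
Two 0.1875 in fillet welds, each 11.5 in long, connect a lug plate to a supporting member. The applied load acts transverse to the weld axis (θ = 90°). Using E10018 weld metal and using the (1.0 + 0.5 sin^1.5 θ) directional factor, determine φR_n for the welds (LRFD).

φR_n ≈ 206 kip

E100XX → F_EXX = 100 ksi.
t_e = 0.707 × 0.1875 = 0.1326 in; A_we = 0.1326 × 23 = 3.049 in².
Directional factor: 1.0 + 0.5 sin^1.5(90°) = 1.5.
F_nw = 0.6 × 100 × 1.5 = 90 ksi.
φR_n = 0.75 × 90 × 3.049 = 205.8 kip.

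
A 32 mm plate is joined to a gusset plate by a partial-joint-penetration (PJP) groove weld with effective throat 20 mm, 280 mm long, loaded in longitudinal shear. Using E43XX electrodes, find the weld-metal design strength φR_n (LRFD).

φR_n ≈ 1080 kN

E43XX → F_EXX = 430 MPa.
Effective throat (given) t_e = 20 mm.
A_we = 20 × 280 = 5600 mm².
F_nw = 0.6 F_EXX = 258 MPa.
φR_n = 0.75 × 258 × 5600 × 10⁻³ = 1084 kN.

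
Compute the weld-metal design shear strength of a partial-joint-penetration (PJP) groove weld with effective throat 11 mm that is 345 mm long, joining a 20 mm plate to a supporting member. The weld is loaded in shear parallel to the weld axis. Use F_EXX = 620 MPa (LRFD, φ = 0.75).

Effective throat (given) t_e = 11 mm.
A_we = 11 × 345 = 3795 mm².
F_nw = 0.6 F_EXX = 372 MPa.
φR_n = 0.75 × 372 × 3795 × 10⁻³ = 1059 kN.

φR_n ≈ 1060 kN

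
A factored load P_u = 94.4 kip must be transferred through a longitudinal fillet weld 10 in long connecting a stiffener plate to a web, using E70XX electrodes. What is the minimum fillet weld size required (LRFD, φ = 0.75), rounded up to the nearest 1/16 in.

E70XX → F_EXX = 70 ksi.
Total weld length L = 10 in.
Required throat t_e = P_u / (φ × 0.6 F_EXX × L) = 94.4 / (0.75 × 0.6 × 70 × 10) = 0.2997 in.
Required leg w = t_e / 0.707 = 0.4239 in → use 7/16 in.

w = 7/16 in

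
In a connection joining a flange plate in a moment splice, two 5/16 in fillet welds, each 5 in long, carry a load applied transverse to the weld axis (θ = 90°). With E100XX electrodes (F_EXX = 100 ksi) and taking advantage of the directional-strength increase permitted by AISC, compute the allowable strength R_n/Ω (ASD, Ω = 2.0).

R_n/Ω ≈ 99.4 kip

t_e = 0.707 × 0.3125 = 0.2209 in; A_we = 0.2209 × 10 = 2.209 in².
Directional factor: 1.0 + 0.5 sin^1.5(90°) = 1.5.
F_nw = 0.6 × 100 × 1.5 = 90 ksi.
R_n/Ω = (90 × 2.209) / 2.0 = 99.42 kip.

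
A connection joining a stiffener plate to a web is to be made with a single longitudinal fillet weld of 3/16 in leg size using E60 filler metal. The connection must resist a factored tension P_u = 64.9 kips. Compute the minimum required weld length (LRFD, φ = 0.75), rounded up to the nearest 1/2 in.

E60XX → F_EXX = 60 ksi.
Throat t_e = 0.707 × 0.1875 = 0.1326 in.
φr_n = 0.75 × 0.6 × 60 × 0.1326 = 3.579 kips/in.
L_req = P_u / φr_n = 64.9 / 3.579 = 18.13 in total.
Round up → use L = 18.5 in.

L = 18.5 in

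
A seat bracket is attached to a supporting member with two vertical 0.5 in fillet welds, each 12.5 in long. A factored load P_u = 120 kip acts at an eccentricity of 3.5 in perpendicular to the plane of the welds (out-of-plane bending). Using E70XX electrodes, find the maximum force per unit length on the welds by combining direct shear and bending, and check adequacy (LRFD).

E70XX → F_EXX = 70 ksi.
L_w = 2 × 12.5 = 25 in; section modulus (unit throat) S = 2 × L²/6 = 52.08 in².
Direct shear f_v = P/L_w = 120/25 = 4.8 kip/in.
Moment M = P × e = 120 × 3.5 = 420 kip·in; bending f_b = M/S = 8.064 kip/in.
f_max = √(f_v² + f_b²) = √(4.8² + 8.064²) = 9.384 kip/in.
φr_n = 0.75 × 0.6 × 70 × (0.707 × 0.5) = 11.14 kip/in → adequate.

f_max ≈ 9.38 kip/in; adequate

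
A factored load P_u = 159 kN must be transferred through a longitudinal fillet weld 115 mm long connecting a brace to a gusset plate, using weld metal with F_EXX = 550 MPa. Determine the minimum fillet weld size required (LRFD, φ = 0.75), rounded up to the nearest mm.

w = 8 mm

Total weld length L = 115 mm.
Required throat t_e = P_u / (φ × 0.6 F_EXX × L) = 159 / (0.75 × 0.6 × 550 × 115 × 10⁻³) = 5.586 mm.
Required leg w = t_e / 0.707 = 7.901 mm → use 8 mm.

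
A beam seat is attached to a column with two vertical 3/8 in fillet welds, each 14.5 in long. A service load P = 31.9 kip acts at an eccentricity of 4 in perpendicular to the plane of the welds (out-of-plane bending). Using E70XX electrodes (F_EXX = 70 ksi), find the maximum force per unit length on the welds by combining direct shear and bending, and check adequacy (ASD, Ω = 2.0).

f_max ≈ 2.13 kip/in; adequate

L_w = 2 × 14.5 = 29 in; section modulus (unit throat) S = 2 × L²/6 = 70.08 in².
Direct shear f_v = P/L_w = 31.9/29 = 1.1 kip/in.
Moment M = P × e = 31.9 × 4 = 127.6 kip·in; bending f_b = M/S = 1.821 kip/in.
f_max = √(f_v² + f_b²) = √(1.1² + 1.821²) = 2.127 kip/in.
r_n/Ω = (1/2.0) × 0.6 × 70 × (0.707 × 0.375) = 5.568 kip/in → adequate.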